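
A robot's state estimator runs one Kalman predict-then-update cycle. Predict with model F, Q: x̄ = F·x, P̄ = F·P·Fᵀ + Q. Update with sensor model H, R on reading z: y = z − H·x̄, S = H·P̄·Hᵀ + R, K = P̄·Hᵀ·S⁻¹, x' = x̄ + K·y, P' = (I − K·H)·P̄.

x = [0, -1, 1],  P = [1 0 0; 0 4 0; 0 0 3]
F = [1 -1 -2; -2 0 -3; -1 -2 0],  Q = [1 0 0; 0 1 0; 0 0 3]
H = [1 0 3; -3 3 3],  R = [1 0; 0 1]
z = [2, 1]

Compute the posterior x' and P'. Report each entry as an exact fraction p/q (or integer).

x' = [-63559/38473, -98103/38473, 47138/38473]
P' = [428976/38473 568684/38473 -140453/38473; 568684/38473 762328/38473 -190406/38473; -140453/38473 -190406/38473 50218/38473]

x̄ = F·x = [-1, -3, 2]
P̄ = F·P·Fᵀ + Q = [18 16 7; 16 32 2; 7 2 20]
y = z − H·x̄ = [-3, 1]
S = H·P̄·Hᵀ + R = [241 150; 150 253]
K = P̄·Hᵀ·S⁻¹ = [7617/38473 -2235/38473; -2534/38473 9714/38473; 10201/38473 795/38473]
x' = x̄ + K·y = [-63559/38473, -98103/38473, 47138/38473]
P' = (I − K·H)·P̄ = [428976/38473 568684/38473 -140453/38473; 568684/38473 762328/38473 -190406/38473; -140453/38473 -190406/38473 50218/38473]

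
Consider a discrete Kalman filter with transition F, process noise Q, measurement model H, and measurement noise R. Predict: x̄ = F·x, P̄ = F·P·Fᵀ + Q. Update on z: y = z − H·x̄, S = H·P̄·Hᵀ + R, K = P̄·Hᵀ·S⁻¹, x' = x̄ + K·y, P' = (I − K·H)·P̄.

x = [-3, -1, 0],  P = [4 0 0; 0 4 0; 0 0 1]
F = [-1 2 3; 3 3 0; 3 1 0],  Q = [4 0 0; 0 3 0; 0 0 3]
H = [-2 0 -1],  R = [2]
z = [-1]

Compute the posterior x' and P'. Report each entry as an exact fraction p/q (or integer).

x̄ = F·x = [1, -12, -10]
P̄ = F·P·Fᵀ + Q = [33 12 -4; 12 75 48; -4 48 43]
y = z − H·x̄ = [-9]
S = H·P̄·Hᵀ + R = [161]
K = P̄·Hᵀ·S⁻¹ = [-62/161; -72/161; -5/23]
x' = x̄ + K·y = [719/161, -1284/161, -185/23]
P' = (I − K·H)·P̄ = [1469/161 -2532/161 -402/23; -2532/161 6891/161 744/23; -402/23 744/23 814/23]

x' = [719/161, -1284/161, -185/23]
P' = [1469/161 -2532/161 -402/23; -2532/161 6891/161 744/23; -402/23 744/23 814/23]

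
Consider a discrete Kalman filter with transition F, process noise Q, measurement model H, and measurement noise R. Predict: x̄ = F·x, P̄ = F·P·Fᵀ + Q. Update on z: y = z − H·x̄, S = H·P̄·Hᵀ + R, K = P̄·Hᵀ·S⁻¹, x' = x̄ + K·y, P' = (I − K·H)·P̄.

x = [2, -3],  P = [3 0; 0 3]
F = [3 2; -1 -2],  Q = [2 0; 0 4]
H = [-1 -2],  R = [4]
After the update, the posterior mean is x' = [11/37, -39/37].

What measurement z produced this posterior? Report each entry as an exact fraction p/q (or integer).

x̄ = F·x = [0, 4]
P̄ = F·P·Fᵀ + Q = [41 -21; -21 19]
S = H·P̄·Hᵀ + R = [37]
K = P̄·Hᵀ·S⁻¹ = [1/37; -17/37]
x' − x̄ = [11/37, -187/37] = K·y
y = (KᵀK)⁻¹·Kᵀ·(x' − x̄) = [11]
z = y + H·x̄ = [11] + [-8] = [3]

z = [3]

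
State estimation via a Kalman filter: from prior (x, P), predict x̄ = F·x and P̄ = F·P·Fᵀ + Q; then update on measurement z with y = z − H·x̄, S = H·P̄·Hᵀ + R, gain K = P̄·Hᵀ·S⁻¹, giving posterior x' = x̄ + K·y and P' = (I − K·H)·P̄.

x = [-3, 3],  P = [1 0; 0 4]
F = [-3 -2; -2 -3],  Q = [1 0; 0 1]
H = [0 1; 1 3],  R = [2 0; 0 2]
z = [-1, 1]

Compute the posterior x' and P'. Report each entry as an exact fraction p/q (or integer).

x' = [3058/701, -784/701]
P' = [1712/701 -438/701; -438/701 248/701]

x̄ = F·x = [3, -3]
P̄ = F·P·Fᵀ + Q = [26 30; 30 41]
y = z − H·x̄ = [2, 7]
S = H·P̄·Hᵀ + R = [43 153; 153 577]
K = P̄·Hᵀ·S⁻¹ = [-219/701 199/701; 124/701 153/701]
x' = x̄ + K·y = [3058/701, -784/701]
P' = (I − K·H)·P̄ = [1712/701 -438/701; -438/701 248/701]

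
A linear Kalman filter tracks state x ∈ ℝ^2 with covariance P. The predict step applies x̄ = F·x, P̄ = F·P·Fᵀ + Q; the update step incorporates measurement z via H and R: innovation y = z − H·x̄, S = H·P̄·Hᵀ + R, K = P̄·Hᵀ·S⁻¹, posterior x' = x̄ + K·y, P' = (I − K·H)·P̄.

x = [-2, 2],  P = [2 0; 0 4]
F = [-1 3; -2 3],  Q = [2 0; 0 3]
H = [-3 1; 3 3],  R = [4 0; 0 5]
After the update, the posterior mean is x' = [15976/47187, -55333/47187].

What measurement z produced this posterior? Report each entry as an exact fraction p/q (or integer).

z = [-3, -3]

x̄ = F·x = [8, 10]
P̄ = F·P·Fᵀ + Q = [40 40; 40 47]
S = H·P̄·Hᵀ + R = [171 -459; -459 1508]
K = P̄·Hᵀ·S⁻¹ = [-10480/47187 480/5243; 9715/47187 1236/5243]
x' − x̄ = [-361520/47187, -527203/47187] = K·y
y = (KᵀK)⁻¹·Kᵀ·(x' − x̄) = [11, -57]
z = y + H·x̄ = [11, -57] + [-14, 54] = [-3, -3]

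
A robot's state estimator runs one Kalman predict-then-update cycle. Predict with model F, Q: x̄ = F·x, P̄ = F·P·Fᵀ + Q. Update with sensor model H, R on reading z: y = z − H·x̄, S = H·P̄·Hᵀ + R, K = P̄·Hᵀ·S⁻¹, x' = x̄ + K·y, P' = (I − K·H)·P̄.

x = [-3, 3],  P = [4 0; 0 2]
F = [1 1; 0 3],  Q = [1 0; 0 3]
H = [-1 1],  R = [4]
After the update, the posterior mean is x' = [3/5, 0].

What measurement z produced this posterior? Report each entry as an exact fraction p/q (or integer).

x̄ = F·x = [0, 9]
P̄ = F·P·Fᵀ + Q = [7 6; 6 21]
S = H·P̄·Hᵀ + R = [20]
K = P̄·Hᵀ·S⁻¹ = [-1/20; 3/4]
x' − x̄ = [3/5, -9] = K·y
y = (KᵀK)⁻¹·Kᵀ·(x' − x̄) = [-12]
z = y + H·x̄ = [-12] + [9] = [-3]

z = [-3]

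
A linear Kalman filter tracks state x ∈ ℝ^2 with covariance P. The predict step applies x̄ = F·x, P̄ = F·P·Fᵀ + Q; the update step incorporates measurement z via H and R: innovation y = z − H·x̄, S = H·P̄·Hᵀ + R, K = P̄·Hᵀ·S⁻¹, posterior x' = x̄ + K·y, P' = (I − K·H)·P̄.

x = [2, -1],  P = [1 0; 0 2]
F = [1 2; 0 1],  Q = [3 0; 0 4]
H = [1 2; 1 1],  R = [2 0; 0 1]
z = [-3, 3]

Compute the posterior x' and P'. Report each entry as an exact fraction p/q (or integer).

x̄ = F·x = [0, -1]
P̄ = F·P·Fᵀ + Q = [12 4; 4 6]
y = z − H·x̄ = [-1, 4]
S = H·P̄·Hᵀ + R = [54 36; 36 27]
K = P̄·Hᵀ·S⁻¹ = [-2/9 8/9; 4/9 -2/9]
x' = x̄ + K·y = [34/9, -7/3]
P' = (I − K·H)·P̄ = [20/9 -4/3; -4/3 10/9]

x' = [34/9, -7/3]
P' = [20/9 -4/3; -4/3 10/9]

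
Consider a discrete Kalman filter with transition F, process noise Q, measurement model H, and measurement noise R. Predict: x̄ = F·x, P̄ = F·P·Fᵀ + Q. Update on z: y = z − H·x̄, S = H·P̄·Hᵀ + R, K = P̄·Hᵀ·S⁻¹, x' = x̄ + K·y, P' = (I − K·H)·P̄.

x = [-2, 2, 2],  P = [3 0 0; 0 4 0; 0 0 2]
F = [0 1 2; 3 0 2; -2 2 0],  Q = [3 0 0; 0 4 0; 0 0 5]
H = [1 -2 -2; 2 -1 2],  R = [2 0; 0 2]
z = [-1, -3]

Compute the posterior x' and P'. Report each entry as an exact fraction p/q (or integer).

x' = [67279/30753, 106451/30753, -57202/30753]
P' = [280682/30753 281428/30753 -137030/30753; 281428/30753 295610/30753 -140842/30753; -137030/30753 -140842/30753 75341/30753]

x̄ = F·x = [6, -2, 8]
P̄ = F·P·Fᵀ + Q = [15 8 8; 8 39 -18; 8 -18 33]
y = z − H·x̄ = [5, -33]
S = H·P̄·Hᵀ + R = [97 -44; -44 337]
K = P̄·Hᵀ·S⁻¹ = [-4057/30753 2938/30753; -14054/30753 -7219/30753; -3014/30753 8732/30753]
x' = x̄ + K·y = [67279/30753, 106451/30753, -57202/30753]
P' = (I − K·H)·P̄ = [280682/30753 281428/30753 -137030/30753; 281428/30753 295610/30753 -140842/30753; -137030/30753 -140842/30753 75341/30753]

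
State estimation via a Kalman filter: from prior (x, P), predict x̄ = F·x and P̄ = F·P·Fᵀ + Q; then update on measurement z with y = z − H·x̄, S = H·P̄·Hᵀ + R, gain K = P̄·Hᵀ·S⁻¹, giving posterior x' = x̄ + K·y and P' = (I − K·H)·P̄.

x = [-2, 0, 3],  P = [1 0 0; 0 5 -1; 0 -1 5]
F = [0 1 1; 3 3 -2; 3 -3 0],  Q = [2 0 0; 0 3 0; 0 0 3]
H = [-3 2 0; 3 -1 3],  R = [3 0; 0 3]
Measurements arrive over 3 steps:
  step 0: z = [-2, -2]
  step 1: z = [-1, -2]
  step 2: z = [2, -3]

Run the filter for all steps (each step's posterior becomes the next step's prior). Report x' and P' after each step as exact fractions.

step 0: x̄ = F·x = [3, -12, -6]
step 0: P̄ = F·P·Fᵀ + Q = [10 4 -12; 4 89 -42; -12 -42 57]
step 0: y = z − H·x̄ = [31, -5]
step 0: S = H·P̄·Hᵀ + R = [401 -376; -376 707]
step 0: K = P̄·Hᵀ·S⁻¹ = [-6438/47377 -4094/47377; 13678/47377 -6329/47377; 10872/47377 17643/47377]
step 0: x' = x̄ + K·y = [-36977/47377, -112861/47377, -35445/47377]
step 0: P' = (I − K·H)·P̄ = [291194/47377 427134/47377 -152910/47377; 427134/47377 661218/47377 -213057/47377; -152910/47377 -213057/47377 99534/47377]
step 1: x̄ = F·x = [-148306/47377, -378624/47377, 227652/47377]
step 1: P̄ = F·P·Fᵀ + Q = [429392/47377 2394201/47377 -521811/47377; 2394201/47377 21191991/47377 -3691098/47377; -521811/47377 -3691098/47377 1025427/47377]
step 1: y = z − H·x̄ = [264953/47377, -711416/47377]
step 1: S = H·P̄·Hᵀ + R = [60044211/47377 -42150990/47377; -42150990/47377 32816277/47377]
step 1: K = P̄·Hᵀ·S⁻¹ = [5299774/454326179 -30177786/454326179; 229643371/454326179 -52291844/454326179; 66564573/454326179 157517652/454326179]
step 1: x' = x̄ + K·y = [-939404088/454326179, -1561366077/454326179, 190053585/454326179]
step 1: P' = (I − K·H)·P̄ = [2024504128/454326179 3044705853/454326179 -1039779963/454326179; 3044705853/454326179 4911523836/454326179 -1459823085/454326179; -1039779963/454326179 -1459823085/454326179 710689920/454326179]
step 2: x̄ = F·x = [-1371312492/454326179, -7882417665/454326179, 1865885967/454326179]
step 2: P̄ = F·P·Fᵀ + Q = [3611219944/454326179 17868146253/454326179 -4340324583/454326179; 17868146253/454326179 151429931823/454326179 -28503436104/454326179; -4340324583/454326179 -28503436104/454326179 8982524859/454326179]
step 2: y = z − H·x̄ = [12559550212/454326179, -10729116627/454326179]
step 2: S = H·P̄·Hᵀ + R = [425165930289/454326179 -306505222242/454326179; -306505222242/454326179 251822510199/454326179]
step 2: K = P̄·Hᵀ·S⁻¹ = [30311114126/3208879229977 -218666054802/3208879229977; 1607935867811/3208879229977 -379083285910/3208879229977; 471611372673/3208879229977 1114690710570/3208879229977]
step 2: x' = x̄ + K·y = [-3683671966442/3208879229977, -2270497100057/3208879229977, -107889878145/3208879229977]
step 2: P' = (I − K·H)·P̄ = [14191772514056/3208879229977 21333125442273/3208879229977 -7299396754767/3208879229977; 21333125442273/3208879229977 34411591965126/3208879229977 -10241678073141/3208879229977; -7299396754767/3208879229977 -10241678073141/3208879229977 5000194774290/3208879229977]

step 0: x' = [-36977/47377, -112861/47377, -35445/47377], P' = [291194/47377 427134/47377 -152910/47377; 427134/47377 661218/47377 -213057/47377; -152910/47377 -213057/47377 99534/47377]
step 1: x' = [-939404088/454326179, -1561366077/454326179, 190053585/454326179], P' = [2024504128/454326179 3044705853/454326179 -1039779963/454326179; 3044705853/454326179 4911523836/454326179 -1459823085/454326179; -1039779963/454326179 -1459823085/454326179 710689920/454326179]
step 2: x' = [-3683671966442/3208879229977, -2270497100057/3208879229977, -107889878145/3208879229977], P' = [14191772514056/3208879229977 21333125442273/3208879229977 -7299396754767/3208879229977; 21333125442273/3208879229977 34411591965126/3208879229977 -10241678073141/3208879229977; -7299396754767/3208879229977 -10241678073141/3208879229977 5000194774290/3208879229977]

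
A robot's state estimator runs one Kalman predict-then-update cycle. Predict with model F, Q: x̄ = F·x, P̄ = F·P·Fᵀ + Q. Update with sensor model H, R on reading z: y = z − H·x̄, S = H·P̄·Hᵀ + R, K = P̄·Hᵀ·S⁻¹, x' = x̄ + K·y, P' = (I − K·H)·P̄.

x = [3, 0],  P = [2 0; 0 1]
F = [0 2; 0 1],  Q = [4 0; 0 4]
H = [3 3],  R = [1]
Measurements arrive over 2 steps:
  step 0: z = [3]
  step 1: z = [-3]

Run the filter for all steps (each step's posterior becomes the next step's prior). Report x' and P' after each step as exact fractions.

step 0: x' = [45/77, 9/22], P' = [166/77 -23/11; -23/11 47/22]
step 1: x' = [-2988/5413, -2376/5413], P' = [11904/5413 -11534/5413; -11534/5413 11763/5413]

step 0: x̄ = F·x = [0, 0]
step 0: P̄ = F·P·Fᵀ + Q = [8 2; 2 5]
step 0: y = z − H·x̄ = [3]
step 0: S = H·P̄·Hᵀ + R = [154]
step 0: K = P̄·Hᵀ·S⁻¹ = [15/77; 3/22]
step 0: x' = x̄ + K·y = [45/77, 9/22]
step 0: P' = (I − K·H)·P̄ = [166/77 -23/11; -23/11 47/22]
step 1: x̄ = F·x = [9/11, 9/22]
step 1: P̄ = F·P·Fᵀ + Q = [138/11 47/11; 47/11 135/22]
step 1: y = z − H·x̄ = [-147/22]
step 1: S = H·P̄·Hᵀ + R = [5413/22]
step 1: K = P̄·Hᵀ·S⁻¹ = [1110/5413; 687/5413]
step 1: x' = x̄ + K·y = [-2988/5413, -2376/5413]
step 1: P' = (I − K·H)·P̄ = [11904/5413 -11534/5413; -11534/5413 11763/5413]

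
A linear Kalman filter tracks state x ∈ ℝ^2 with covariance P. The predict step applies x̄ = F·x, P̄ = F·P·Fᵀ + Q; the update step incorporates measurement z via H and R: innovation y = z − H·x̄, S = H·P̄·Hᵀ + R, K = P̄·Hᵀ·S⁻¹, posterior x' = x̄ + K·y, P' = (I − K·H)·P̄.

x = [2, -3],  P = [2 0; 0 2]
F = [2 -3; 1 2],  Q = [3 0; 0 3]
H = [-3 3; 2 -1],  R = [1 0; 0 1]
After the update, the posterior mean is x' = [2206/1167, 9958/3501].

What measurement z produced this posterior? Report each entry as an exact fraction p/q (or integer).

x̄ = F·x = [13, -4]
P̄ = F·P·Fᵀ + Q = [29 -8; -8 13]
S = H·P̄·Hᵀ + R = [523 -285; -285 162]
K = P̄·Hᵀ·S⁻¹ = [92/389 961/1167; 647/1167 2788/3501]
x' − x̄ = [-12965/1167, 23962/3501] = K·y
y = (KᵀK)⁻¹·Kᵀ·(x' − x̄) = [54, -29]
z = y + H·x̄ = [54, -29] + [-51, 30] = [3, 1]

z = [3, 1]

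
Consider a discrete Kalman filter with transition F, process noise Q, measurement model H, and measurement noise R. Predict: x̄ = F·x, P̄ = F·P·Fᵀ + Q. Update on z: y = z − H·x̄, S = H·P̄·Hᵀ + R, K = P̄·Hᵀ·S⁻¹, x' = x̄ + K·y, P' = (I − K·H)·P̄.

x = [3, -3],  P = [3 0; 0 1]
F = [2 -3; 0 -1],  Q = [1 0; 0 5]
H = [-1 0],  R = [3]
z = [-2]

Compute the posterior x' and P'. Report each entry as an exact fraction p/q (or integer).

x̄ = F·x = [15, 3]
P̄ = F·P·Fᵀ + Q = [22 3; 3 6]
y = z − H·x̄ = [13]
S = H·P̄·Hᵀ + R = [25]
K = P̄·Hᵀ·S⁻¹ = [-22/25; -3/25]
x' = x̄ + K·y = [89/25, 36/25]
P' = (I − K·H)·P̄ = [66/25 9/25; 9/25 141/25]

x' = [89/25, 36/25]
P' = [66/25 9/25; 9/25 141/25]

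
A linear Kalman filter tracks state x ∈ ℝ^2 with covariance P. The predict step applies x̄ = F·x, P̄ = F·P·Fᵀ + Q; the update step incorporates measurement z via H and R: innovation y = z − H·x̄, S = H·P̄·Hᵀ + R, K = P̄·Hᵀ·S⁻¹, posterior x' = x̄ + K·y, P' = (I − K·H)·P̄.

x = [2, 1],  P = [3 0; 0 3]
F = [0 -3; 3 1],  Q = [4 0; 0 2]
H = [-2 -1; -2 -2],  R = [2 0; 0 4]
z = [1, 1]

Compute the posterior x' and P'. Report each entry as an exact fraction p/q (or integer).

x̄ = F·x = [-3, 7]
P̄ = F·P·Fᵀ + Q = [31 -9; -9 32]
y = z − H·x̄ = [2, 9]
S = H·P̄·Hᵀ + R = [122 134; 134 184]
K = P̄·Hᵀ·S⁻¹ = [-964/1123 867/2246; 897/1123 -934/1123]
x' = x̄ + K·y = [-2791/2246, 1249/1123]
P' = (I − K·H)·P̄ = [2795/1123 -3662/1123; -3662/1123 5530/1123]

x' = [-2791/2246, 1249/1123]
P' = [2795/1123 -3662/1123; -3662/1123 5530/1123]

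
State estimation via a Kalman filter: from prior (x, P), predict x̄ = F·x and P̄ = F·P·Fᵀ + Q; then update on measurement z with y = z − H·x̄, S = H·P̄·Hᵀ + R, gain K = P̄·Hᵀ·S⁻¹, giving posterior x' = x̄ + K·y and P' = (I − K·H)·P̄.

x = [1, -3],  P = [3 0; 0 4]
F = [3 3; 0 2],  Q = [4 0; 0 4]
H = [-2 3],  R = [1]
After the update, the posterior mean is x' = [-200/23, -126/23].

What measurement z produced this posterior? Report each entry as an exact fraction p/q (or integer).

x̄ = F·x = [-6, -6]
P̄ = F·P·Fᵀ + Q = [67 24; 24 20]
S = H·P̄·Hᵀ + R = [161]
K = P̄·Hᵀ·S⁻¹ = [-62/161; 12/161]
x' − x̄ = [-62/23, 12/23] = K·y
y = (KᵀK)⁻¹·Kᵀ·(x' − x̄) = [7]
z = y + H·x̄ = [7] + [-6] = [1]

z = [1]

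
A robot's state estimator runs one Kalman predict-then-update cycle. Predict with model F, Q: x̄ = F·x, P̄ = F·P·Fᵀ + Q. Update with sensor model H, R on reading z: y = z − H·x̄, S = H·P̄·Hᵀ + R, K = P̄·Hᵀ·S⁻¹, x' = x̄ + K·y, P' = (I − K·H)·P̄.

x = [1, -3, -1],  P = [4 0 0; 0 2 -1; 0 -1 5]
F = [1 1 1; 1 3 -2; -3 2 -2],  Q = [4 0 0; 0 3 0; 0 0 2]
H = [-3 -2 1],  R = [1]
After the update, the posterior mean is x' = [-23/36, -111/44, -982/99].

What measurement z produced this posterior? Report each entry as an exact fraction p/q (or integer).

z = [-3]

x̄ = F·x = [-3, -6, -7]
P̄ = F·P·Fᵀ + Q = [13 -1 -18; -1 57 30; -18 30 74]
S = H·P̄·Hᵀ + R = [396]
K = P̄·Hᵀ·S⁻¹ = [-5/36; -9/44; 17/99]
x' − x̄ = [85/36, 153/44, -289/99] = K·y
y = (KᵀK)⁻¹·Kᵀ·(x' − x̄) = [-17]
z = y + H·x̄ = [-17] + [14] = [-3]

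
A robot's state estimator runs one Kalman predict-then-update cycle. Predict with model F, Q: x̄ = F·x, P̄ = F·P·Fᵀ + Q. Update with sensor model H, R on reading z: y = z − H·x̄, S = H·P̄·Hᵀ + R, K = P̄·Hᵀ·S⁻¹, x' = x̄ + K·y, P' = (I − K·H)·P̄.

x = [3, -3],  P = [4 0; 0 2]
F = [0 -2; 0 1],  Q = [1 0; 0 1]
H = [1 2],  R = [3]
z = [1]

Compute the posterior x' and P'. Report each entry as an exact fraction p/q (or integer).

x' = [49/8, -11/4]
P' = [71/8 -17/4; -17/4 5/2]

x̄ = F·x = [6, -3]
P̄ = F·P·Fᵀ + Q = [9 -4; -4 3]
y = z − H·x̄ = [1]
S = H·P̄·Hᵀ + R = [8]
K = P̄·Hᵀ·S⁻¹ = [1/8; 1/4]
x' = x̄ + K·y = [49/8, -11/4]
P' = (I − K·H)·P̄ = [71/8 -17/4; -17/4 5/2]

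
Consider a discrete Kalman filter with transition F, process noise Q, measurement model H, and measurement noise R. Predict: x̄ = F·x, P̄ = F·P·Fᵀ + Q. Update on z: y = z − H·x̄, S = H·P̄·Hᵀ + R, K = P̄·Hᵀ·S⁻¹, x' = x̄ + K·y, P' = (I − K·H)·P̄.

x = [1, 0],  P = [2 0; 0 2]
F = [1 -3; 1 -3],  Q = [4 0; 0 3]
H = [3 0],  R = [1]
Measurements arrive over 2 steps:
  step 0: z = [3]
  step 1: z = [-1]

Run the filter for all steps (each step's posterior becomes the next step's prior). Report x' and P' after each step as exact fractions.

step 0: x̄ = F·x = [1, 1]
step 0: P̄ = F·P·Fᵀ + Q = [24 20; 20 23]
step 0: y = z − H·x̄ = [0]
step 0: S = H·P̄·Hᵀ + R = [217]
step 0: K = P̄·Hᵀ·S⁻¹ = [72/217; 60/217]
step 0: x' = x̄ + K·y = [1, 1]
step 0: P' = (I − K·H)·P̄ = [24/217 20/217; 20/217 1391/217]
step 1: x̄ = F·x = [-2, -2]
step 1: P̄ = F·P·Fᵀ + Q = [13291/217 12423/217; 12423/217 13074/217]
step 1: y = z − H·x̄ = [5]
step 1: S = H·P̄·Hᵀ + R = [119836/217]
step 1: K = P̄·Hᵀ·S⁻¹ = [39873/119836; 37269/119836]
step 1: x' = x̄ + K·y = [-40307/119836, -53327/119836]
step 1: P' = (I − K·H)·P̄ = [13291/119836 12423/119836; 12423/119836 819159/119836]

step 0: x' = [1, 1], P' = [24/217 20/217; 20/217 1391/217]
step 1: x' = [-40307/119836, -53327/119836], P' = [13291/119836 12423/119836; 12423/119836 819159/119836]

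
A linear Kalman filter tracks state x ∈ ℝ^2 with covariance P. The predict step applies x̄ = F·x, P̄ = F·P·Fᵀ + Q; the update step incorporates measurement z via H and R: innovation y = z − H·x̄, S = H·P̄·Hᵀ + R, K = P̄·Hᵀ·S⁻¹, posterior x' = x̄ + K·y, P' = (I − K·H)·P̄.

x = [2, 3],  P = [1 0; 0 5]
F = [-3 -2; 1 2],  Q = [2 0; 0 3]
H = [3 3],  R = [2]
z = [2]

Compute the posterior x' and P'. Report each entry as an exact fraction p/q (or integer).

x̄ = F·x = [-12, 8]
P̄ = F·P·Fᵀ + Q = [31 -23; -23 24]
y = z − H·x̄ = [14]
S = H·P̄·Hᵀ + R = [83]
K = P̄·Hᵀ·S⁻¹ = [24/83; 3/83]
x' = x̄ + K·y = [-660/83, 706/83]
P' = (I − K·H)·P̄ = [1997/83 -1981/83; -1981/83 1983/83]

x' = [-660/83, 706/83]
P' = [1997/83 -1981/83; -1981/83 1983/83]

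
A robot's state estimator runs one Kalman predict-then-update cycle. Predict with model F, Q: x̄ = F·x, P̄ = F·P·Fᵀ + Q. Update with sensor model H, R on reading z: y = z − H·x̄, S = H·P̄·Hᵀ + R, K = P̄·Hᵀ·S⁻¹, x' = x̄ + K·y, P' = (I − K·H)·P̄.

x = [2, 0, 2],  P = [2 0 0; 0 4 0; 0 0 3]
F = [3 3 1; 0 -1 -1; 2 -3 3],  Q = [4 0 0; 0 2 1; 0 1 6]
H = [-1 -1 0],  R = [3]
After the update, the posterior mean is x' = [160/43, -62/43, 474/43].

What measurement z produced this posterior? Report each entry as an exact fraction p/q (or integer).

x̄ = F·x = [8, -2, 10]
P̄ = F·P·Fᵀ + Q = [61 -15 -15; -15 9 4; -15 4 77]
S = H·P̄·Hᵀ + R = [43]
K = P̄·Hᵀ·S⁻¹ = [-46/43; 6/43; 11/43]
x' − x̄ = [-184/43, 24/43, 44/43] = K·y
y = (KᵀK)⁻¹·Kᵀ·(x' − x̄) = [4]
z = y + H·x̄ = [4] + [-6] = [-2]

z = [-2]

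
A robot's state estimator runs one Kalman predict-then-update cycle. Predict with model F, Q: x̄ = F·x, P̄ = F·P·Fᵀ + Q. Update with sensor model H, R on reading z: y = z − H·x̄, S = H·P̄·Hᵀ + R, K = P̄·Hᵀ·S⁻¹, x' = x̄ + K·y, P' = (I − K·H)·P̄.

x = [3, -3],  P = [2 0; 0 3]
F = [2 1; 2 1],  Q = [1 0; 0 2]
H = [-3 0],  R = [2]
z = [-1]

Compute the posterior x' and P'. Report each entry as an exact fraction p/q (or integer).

x̄ = F·x = [3, 3]
P̄ = F·P·Fᵀ + Q = [12 11; 11 13]
y = z − H·x̄ = [8]
S = H·P̄·Hᵀ + R = [110]
K = P̄·Hᵀ·S⁻¹ = [-18/55; -3/10]
x' = x̄ + K·y = [21/55, 3/5]
P' = (I − K·H)·P̄ = [12/55 1/5; 1/5 31/10]

x' = [21/55, 3/5]
P' = [12/55 1/5; 1/5 31/10]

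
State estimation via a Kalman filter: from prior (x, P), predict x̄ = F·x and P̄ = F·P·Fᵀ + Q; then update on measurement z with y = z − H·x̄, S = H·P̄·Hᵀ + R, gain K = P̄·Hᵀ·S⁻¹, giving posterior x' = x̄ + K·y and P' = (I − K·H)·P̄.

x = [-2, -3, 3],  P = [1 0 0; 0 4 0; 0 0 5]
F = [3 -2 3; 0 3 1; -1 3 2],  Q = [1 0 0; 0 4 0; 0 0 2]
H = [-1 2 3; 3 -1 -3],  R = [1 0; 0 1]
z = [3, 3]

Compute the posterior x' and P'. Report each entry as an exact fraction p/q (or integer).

x' = [501009/131017, -211911/131017, 439493/131017]
P' = [425564/393051 -170908/131017 534409/393051; -170908/131017 376449/131017 -298396/131017; 534409/393051 -298396/131017 816269/393051]

x̄ = F·x = [9, -6, -1]
P̄ = F·P·Fᵀ + Q = [71 -9 3; -9 45 46; 3 46 59]
y = z − H·x̄ = [27, -33]
S = H·P̄·Hᵀ + R = [1353 -1275; -1275 1492]
K = P̄·Hᵀ·S⁻¹ = [152215/393051 62063/131017; 28618/131017 6015/131017; 124022/393051 16536/131017]
x' = x̄ + K·y = [501009/131017, -211911/131017, 439493/131017]
P' = (I − K·H)·P̄ = [425564/393051 -170908/131017 534409/393051; -170908/131017 376449/131017 -298396/131017; 534409/393051 -298396/131017 816269/393051]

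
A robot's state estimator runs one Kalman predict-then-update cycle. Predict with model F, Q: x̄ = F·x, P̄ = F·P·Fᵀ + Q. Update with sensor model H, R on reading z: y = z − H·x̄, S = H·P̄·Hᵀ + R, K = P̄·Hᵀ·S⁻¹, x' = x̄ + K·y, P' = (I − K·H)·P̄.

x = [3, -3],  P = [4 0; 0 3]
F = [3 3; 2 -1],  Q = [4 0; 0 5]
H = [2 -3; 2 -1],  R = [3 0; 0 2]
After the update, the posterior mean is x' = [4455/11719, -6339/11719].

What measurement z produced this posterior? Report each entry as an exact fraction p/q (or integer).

x̄ = F·x = [0, 9]
P̄ = F·P·Fᵀ + Q = [67 15; 15 24]
S = H·P̄·Hᵀ + R = [307 220; 220 234]
K = P̄·Hᵀ·S⁻¹ = [-2677/11719 16953/23438; -5574/11719 5541/11719]
x' − x̄ = [4455/11719, -111810/11719] = K·y
y = (KᵀK)⁻¹·Kᵀ·(x' − x̄) = [30, 10]
z = y + H·x̄ = [30, 10] + [-27, -9] = [3, 1]

z = [3, 1]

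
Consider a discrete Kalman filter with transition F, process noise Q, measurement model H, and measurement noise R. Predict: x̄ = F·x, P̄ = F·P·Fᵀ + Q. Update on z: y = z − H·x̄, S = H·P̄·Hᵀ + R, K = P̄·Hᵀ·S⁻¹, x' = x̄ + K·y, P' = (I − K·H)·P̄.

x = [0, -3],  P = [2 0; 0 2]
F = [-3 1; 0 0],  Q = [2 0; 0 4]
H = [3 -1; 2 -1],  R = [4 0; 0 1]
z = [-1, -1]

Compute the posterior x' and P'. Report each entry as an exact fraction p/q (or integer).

x̄ = F·x = [-3, 0]
P̄ = F·P·Fᵀ + Q = [22 0; 0 4]
y = z − H·x̄ = [8, 5]
S = H·P̄·Hᵀ + R = [206 136; 136 93]
K = P̄·Hᵀ·S⁻¹ = [77/331 44/331; 86/331 -140/331]
x' = x̄ + K·y = [-157/331, -12/331]
P' = (I − K·H)·P̄ = [264/331 484/331; 484/331 1108/331]

x' = [-157/331, -12/331]
P' = [264/331 484/331; 484/331 1108/331]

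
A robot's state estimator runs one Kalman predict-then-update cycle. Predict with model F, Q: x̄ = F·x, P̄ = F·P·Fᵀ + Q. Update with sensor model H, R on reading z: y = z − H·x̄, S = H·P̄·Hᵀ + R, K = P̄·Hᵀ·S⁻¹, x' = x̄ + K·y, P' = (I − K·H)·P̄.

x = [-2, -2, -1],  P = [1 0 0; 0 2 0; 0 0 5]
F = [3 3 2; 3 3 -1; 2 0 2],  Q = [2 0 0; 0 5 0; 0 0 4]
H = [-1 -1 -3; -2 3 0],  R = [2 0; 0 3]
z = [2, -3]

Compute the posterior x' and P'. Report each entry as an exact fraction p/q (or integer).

x̄ = F·x = [-14, -11, -6]
P̄ = F·P·Fᵀ + Q = [49 17 26; 17 37 -4; 26 -4 28]
y = z − H·x̄ = [-41, 2]
S = H·P̄·Hᵀ + R = [506 162; 162 328]
K = P̄·Hᵀ·S⁻¹ = [-19809/69862 -227/69862; -13125/69862 22883/69862; -6100/34931 -3803/34931]
x' = x̄ + K·y = [-166353/69862, -184591/69862, 32908/34931]
P' = (I − K·H)·P̄ = [560073/69862 373155/69862 -148935/34931; 373155/69862 271653/69862 -103093/34931; -148935/34931 -103093/34931 88076/34931]

x' = [-166353/69862, -184591/69862, 32908/34931]
P' = [560073/69862 373155/69862 -148935/34931; 373155/69862 271653/69862 -103093/34931; -148935/34931 -103093/34931 88076/34931]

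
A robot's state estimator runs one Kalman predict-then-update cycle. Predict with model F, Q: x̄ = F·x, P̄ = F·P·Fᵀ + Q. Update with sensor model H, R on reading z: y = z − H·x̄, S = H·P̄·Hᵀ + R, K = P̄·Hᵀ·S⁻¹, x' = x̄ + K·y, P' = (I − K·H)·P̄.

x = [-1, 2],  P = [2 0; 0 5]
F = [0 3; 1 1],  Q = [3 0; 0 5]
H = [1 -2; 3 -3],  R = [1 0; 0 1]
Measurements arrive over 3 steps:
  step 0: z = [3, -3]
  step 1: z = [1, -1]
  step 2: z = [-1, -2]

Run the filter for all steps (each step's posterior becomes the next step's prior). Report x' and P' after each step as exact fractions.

step 0: x̄ = F·x = [6, 1]
step 0: P̄ = F·P·Fᵀ + Q = [48 15; 15 12]
step 0: y = z − H·x̄ = [-1, -18]
step 0: S = H·P̄·Hᵀ + R = [37 81; 81 271]
step 0: K = P̄·Hᵀ·S⁻¹ = [-3141/3466 2205/3466; -1584/1733 531/1733]
step 0: x' = x̄ + K·y = [-15753/3466, -6241/1733]
step 0: P' = (I − K·H)·P̄ = [4611/3466 1938/1733; 1938/1733 1761/1733]
step 1: x̄ = F·x = [-18723/1733, -28235/3466]
step 1: P̄ = F·P·Fᵀ + Q = [21048/1733 11097/1733; 11097/1733 33215/3466]
step 1: y = z − H·x̄ = [-7779/1733, 24167/3466]
step 1: S = H·P̄·Hᵀ + R = [44823/1733 62916/1733; 62916/1733 281773/3466]
step 1: K = P̄·Hᵀ·S⁻¹ = [-784646/906533 542490/906533; -2395882/2719599 250273/906533]
step 1: x' = x̄ + K·y = [-2489370/906533, -2054982/906533]
step 1: P' = (I − K·H)·P̄ = [1146306/906533 965476/906533; 965476/906533 2646155/2719599]
step 2: x̄ = F·x = [-6164946/906533, -146592/29243]
step 2: P̄ = F·P·Fᵀ + Q = [10658064/906533 178793/29243; 178793/29243 821804/87729]
step 2: y = z − H·x̄ = [-3830291/906533, 3048716/906533]
step 2: S = H·P̄·Hᵀ + R = [70086491/2719599 33042793/906533; 33042793/906533 73490387/906533]
step 2: K = P̄·Hᵀ·S⁻¹ = [-1781988843/2068545590 1233177687/2068545590; -907515818/1034272795 283512327/1034272795]
step 2: x' = x̄ + K·y = [-478157439/413709118, -79357598/206854559]
step 2: P' = (I − K·H)·P̄ = [2604107301/2068545590 1096524036/1034272795; 1096524036/1034272795 1002019927/1034272795]

step 0: x' = [-15753/3466, -6241/1733], P' = [4611/3466 1938/1733; 1938/1733 1761/1733]
step 1: x' = [-2489370/906533, -2054982/906533], P' = [1146306/906533 965476/906533; 965476/906533 2646155/2719599]
step 2: x' = [-478157439/413709118, -79357598/206854559], P' = [2604107301/2068545590 1096524036/1034272795; 1096524036/1034272795 1002019927/1034272795]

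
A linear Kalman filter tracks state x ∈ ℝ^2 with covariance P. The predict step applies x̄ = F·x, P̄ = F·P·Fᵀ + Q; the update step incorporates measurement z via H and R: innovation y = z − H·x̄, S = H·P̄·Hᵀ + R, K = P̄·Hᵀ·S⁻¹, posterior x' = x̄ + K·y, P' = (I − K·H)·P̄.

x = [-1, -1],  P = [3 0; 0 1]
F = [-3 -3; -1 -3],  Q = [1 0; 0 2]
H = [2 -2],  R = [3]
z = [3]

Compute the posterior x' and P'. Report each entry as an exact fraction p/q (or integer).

x̄ = F·x = [6, 4]
P̄ = F·P·Fᵀ + Q = [37 18; 18 14]
y = z − H·x̄ = [-1]
S = H·P̄·Hᵀ + R = [63]
K = P̄·Hᵀ·S⁻¹ = [38/63; 8/63]
x' = x̄ + K·y = [340/63, 244/63]
P' = (I − K·H)·P̄ = [887/63 830/63; 830/63 818/63]

x' = [340/63, 244/63]
P' = [887/63 830/63; 830/63 818/63]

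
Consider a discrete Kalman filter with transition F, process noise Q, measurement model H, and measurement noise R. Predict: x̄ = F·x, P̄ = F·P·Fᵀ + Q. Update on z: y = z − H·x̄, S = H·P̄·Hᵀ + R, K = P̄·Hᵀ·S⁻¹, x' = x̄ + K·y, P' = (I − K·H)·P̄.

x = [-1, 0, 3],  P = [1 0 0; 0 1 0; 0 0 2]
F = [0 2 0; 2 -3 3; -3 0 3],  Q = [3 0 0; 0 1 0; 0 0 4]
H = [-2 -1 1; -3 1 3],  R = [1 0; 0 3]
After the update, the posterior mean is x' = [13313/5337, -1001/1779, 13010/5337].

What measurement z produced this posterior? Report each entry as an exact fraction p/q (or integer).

x̄ = F·x = [0, 7, 12]
P̄ = F·P·Fᵀ + Q = [7 -6 0; -6 32 12; 0 12 31]
S = H·P̄·Hᵀ + R = [44 73; 73 485]
K = P̄·Hᵀ·S⁻¹ = [-1909/16011 -604/16011; -3386/5337 1456/5337; 1550/16011 3233/16011]
x' − x̄ = [13313/5337, -13454/1779, -51034/5337] = K·y
y = (KᵀK)⁻¹·Kᵀ·(x' − x̄) = [-7, -44]
z = y + H·x̄ = [-7, -44] + [5, 43] = [-2, -1]

z = [-2, -1]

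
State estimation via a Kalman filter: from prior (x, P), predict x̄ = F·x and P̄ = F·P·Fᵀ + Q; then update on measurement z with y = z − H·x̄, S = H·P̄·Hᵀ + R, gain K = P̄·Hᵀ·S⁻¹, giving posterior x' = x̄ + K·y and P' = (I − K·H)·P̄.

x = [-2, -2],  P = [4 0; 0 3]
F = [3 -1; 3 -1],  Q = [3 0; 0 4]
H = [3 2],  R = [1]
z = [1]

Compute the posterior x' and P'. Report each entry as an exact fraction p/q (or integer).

x̄ = F·x = [-4, -4]
P̄ = F·P·Fᵀ + Q = [42 39; 39 43]
y = z − H·x̄ = [21]
S = H·P̄·Hᵀ + R = [1019]
K = P̄·Hᵀ·S⁻¹ = [204/1019; 203/1019]
x' = x̄ + K·y = [208/1019, 187/1019]
P' = (I − K·H)·P̄ = [1182/1019 -1671/1019; -1671/1019 2608/1019]

x' = [208/1019, 187/1019]
P' = [1182/1019 -1671/1019; -1671/1019 2608/1019]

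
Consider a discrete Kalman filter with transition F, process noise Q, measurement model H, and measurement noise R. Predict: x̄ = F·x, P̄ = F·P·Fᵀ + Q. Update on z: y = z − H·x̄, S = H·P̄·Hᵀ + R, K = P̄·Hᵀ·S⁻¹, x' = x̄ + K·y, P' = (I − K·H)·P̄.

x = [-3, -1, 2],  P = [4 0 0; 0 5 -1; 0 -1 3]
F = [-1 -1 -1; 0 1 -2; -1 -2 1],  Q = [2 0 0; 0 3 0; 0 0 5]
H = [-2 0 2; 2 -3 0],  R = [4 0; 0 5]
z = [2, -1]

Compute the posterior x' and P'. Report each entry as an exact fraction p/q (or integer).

x̄ = F·x = [2, -5, 7]
P̄ = F·P·Fᵀ + Q = [12 0 10; 0 24 -21; 10 -21 36]
y = z − H·x̄ = [-8, -20]
S = H·P̄·Hᵀ + R = [116 118; 118 269]
K = P̄·Hᵀ·S⁻¹ = [-977/4320 407/2160; -467/2880 -283/1440; 233/960 97/480]
x' = x̄ + K·y = [11/270, 41/180, 61/60]
P' = (I − K·H)·P̄ = [7099/1080 2929/720 1469/240; 2929/720 1459/480 599/160; 1469/240 599/160 1057/160]

x' = [11/270, 41/180, 61/60]
P' = [7099/1080 2929/720 1469/240; 2929/720 1459/480 599/160; 1469/240 599/160 1057/160]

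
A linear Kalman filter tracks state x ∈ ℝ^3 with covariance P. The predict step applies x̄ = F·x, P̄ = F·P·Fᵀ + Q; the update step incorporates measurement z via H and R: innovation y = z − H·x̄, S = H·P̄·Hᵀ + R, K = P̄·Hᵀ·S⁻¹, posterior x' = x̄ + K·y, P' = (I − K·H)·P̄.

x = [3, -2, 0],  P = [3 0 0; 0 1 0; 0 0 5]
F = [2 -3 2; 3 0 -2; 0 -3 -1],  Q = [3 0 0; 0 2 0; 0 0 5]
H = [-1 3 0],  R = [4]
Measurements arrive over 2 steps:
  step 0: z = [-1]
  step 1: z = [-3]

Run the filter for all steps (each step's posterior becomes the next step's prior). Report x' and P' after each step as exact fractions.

step 0: x' = [6812/501, 2125/501, 2510/501], P' = [19544/501 6448/501 1049/501; 6448/501 2348/501 391/501; 1049/501 391/501 8558/501]
step 1: x' = [7814947/334717, 11398636/1673585, -23503969/1673585], P' = [40708894/334717 13576822/334717 -24410887/334717; 13576822/334717 23382946/1673585 -40801089/1673585; -24410887/334717 -40801089/1673585 100203721/1673585]

step 0: x̄ = F·x = [12, 9, 6]
step 0: P̄ = F·P·Fᵀ + Q = [44 -2 -1; -2 49 10; -1 10 19]
step 0: y = z − H·x̄ = [-16]
step 0: S = H·P̄·Hᵀ + R = [501]
step 0: K = P̄·Hᵀ·S⁻¹ = [-50/501; 149/501; 31/501]
step 0: x' = x̄ + K·y = [6812/501, 2125/501, 2510/501]
step 0: P' = (I − K·H)·P̄ = [19544/501 6448/501 1049/501; 6448/501 2348/501 391/501; 1049/501 391/501 8558/501]
step 1: x̄ = F·x = [12269/501, 15416/501, -8885/501]
step 1: P̄ = F·P·Fᵀ + Q = [61367/501 29444/501 -37943/501; 29444/501 198542/501 -41717/501; -37943/501 -41717/501 34541/501]
step 1: y = z − H·x̄ = [-35482/501]
step 1: S = H·P̄·Hᵀ + R = [1673585/501]
step 1: K = P̄·Hᵀ·S⁻¹ = [5393/334717; 566182/1673585; -87208/1673585]
step 1: x' = x̄ + K·y = [7814947/334717, 11398636/1673585, -23503969/1673585]
step 1: P' = (I − K·H)·P̄ = [40708894/334717 13576822/334717 -24410887/334717; 13576822/334717 23382946/1673585 -40801089/1673585; -24410887/334717 -40801089/1673585 100203721/1673585]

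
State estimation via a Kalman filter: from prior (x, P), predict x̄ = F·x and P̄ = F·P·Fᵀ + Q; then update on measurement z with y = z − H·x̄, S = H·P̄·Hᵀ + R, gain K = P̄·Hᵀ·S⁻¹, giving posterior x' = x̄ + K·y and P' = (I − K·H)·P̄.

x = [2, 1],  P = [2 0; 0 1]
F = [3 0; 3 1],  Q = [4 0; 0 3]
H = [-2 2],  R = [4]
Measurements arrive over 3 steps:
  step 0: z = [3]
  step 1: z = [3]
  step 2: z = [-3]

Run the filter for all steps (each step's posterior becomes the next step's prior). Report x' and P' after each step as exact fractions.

step 0: x' = [52/9, 65/9], P' = [182/9 178/9; 178/9 182/9]
step 1: x' = [1553/254, 3971/508], P' = [9844/127 10093/127; 10093/127 20929/254]
step 2: x' = [-133586/22961, -165661/22961], P' = [2151906/22961 2211448/22961; 2211448/22961 2293697/22961]

step 0: x̄ = F·x = [6, 7]
step 0: P̄ = F·P·Fᵀ + Q = [22 18; 18 22]
step 0: y = z − H·x̄ = [1]
step 0: S = H·P̄·Hᵀ + R = [36]
step 0: K = P̄·Hᵀ·S⁻¹ = [-2/9; 2/9]
step 0: x' = x̄ + K·y = [52/9, 65/9]
step 0: P' = (I − K·H)·P̄ = [182/9 178/9; 178/9 182/9]
step 1: x̄ = F·x = [52/3, 221/9]
step 1: P̄ = F·P·Fᵀ + Q = [186 724/3; 724/3 2915/9]
step 1: y = z − H·x̄ = [-103/9]
step 1: S = H·P̄·Hᵀ + R = [1016/9]
step 1: K = P̄·Hᵀ·S⁻¹ = [249/254; 743/508]
step 1: x' = x̄ + K·y = [1553/254, 3971/508]
step 1: P' = (I − K·H)·P̄ = [9844/127 10093/127; 10093/127 20929/254]
step 2: x̄ = F·x = [4659/254, 13289/508]
step 2: P̄ = F·P·Fᵀ + Q = [89104/127 118875/127; 118875/127 319999/254]
step 2: y = z − H·x̄ = [-4733/254]
step 2: S = H·P̄·Hᵀ + R = [45922/127]
step 2: K = P̄·Hᵀ·S⁻¹ = [29771/22961; 82249/45922]
step 2: x' = x̄ + K·y = [-133586/22961, -165661/22961]
step 2: P' = (I − K·H)·P̄ = [2151906/22961 2211448/22961; 2211448/22961 2293697/22961]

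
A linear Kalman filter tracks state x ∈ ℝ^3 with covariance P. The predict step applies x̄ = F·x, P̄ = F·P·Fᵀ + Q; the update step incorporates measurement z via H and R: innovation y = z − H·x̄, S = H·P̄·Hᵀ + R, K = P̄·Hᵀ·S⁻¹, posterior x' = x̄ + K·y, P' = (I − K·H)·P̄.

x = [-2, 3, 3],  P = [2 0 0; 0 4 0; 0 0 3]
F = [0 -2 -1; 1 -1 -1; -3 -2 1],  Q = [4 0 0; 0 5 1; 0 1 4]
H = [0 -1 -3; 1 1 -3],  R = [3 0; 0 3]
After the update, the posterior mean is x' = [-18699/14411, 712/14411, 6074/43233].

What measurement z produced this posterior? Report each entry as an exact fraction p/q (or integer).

x̄ = F·x = [-9, -8, 3]
P̄ = F·P·Fᵀ + Q = [23 11 13; 11 14 0; 13 0 41]
S = H·P̄·Hᵀ + R = [386 305; 305 353]
K = P̄·Hᵀ·S⁻¹ = [-5375/14411 4440/14411; -4189/14411 4640/14411; -9869/43233 -4945/43233]
x' − x̄ = [111000/14411, 116000/14411, -123625/43233] = K·y
y = (KᵀK)⁻¹·Kᵀ·(x' − x̄) = [0, 25]
z = y + H·x̄ = [0, 25] + [-1, -26] = [-1, -1]

z = [-1, -1]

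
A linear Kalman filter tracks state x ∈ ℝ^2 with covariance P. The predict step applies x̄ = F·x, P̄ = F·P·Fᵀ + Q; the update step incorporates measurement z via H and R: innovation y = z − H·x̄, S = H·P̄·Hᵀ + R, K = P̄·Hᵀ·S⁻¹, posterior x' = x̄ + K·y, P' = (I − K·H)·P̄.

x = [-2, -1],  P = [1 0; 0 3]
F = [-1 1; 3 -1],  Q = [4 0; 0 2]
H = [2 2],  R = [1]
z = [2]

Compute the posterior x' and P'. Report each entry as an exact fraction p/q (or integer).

x' = [81/41, -45/41]
P' = [312/41 -310/41; -310/41 318/41]

x̄ = F·x = [1, -5]
P̄ = F·P·Fᵀ + Q = [8 -6; -6 14]
y = z − H·x̄ = [10]
S = H·P̄·Hᵀ + R = [41]
K = P̄·Hᵀ·S⁻¹ = [4/41; 16/41]
x' = x̄ + K·y = [81/41, -45/41]
P' = (I − K·H)·P̄ = [312/41 -310/41; -310/41 318/41]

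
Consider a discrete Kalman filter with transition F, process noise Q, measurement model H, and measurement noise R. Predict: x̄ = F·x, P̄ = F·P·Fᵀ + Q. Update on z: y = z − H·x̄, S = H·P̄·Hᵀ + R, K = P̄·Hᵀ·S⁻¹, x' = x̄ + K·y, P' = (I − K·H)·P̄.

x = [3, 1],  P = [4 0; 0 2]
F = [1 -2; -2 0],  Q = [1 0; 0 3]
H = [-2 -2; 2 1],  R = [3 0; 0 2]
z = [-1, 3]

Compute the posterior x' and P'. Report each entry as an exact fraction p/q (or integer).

x' = [2679/983, -2423/983]
P' = [2091/983 -2610/983; -2610/983 3774/983]

x̄ = F·x = [1, -6]
P̄ = F·P·Fᵀ + Q = [13 -8; -8 19]
y = z − H·x̄ = [-11, 7]
S = H·P̄·Hᵀ + R = [67 -42; -42 41]
K = P̄·Hᵀ·S⁻¹ = [346/983 786/983; -776/983 -723/983]
x' = x̄ + K·y = [2679/983, -2423/983]
P' = (I − K·H)·P̄ = [2091/983 -2610/983; -2610/983 3774/983]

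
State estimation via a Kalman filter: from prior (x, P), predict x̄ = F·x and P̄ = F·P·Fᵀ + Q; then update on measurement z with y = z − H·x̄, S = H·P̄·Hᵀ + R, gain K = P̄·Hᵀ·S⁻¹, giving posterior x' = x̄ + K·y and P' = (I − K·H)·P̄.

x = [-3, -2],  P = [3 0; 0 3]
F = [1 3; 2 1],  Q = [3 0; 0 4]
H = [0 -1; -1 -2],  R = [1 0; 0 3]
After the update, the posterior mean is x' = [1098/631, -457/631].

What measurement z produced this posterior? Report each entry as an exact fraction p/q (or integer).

z = [1, -1]

x̄ = F·x = [-9, -8]
P̄ = F·P·Fᵀ + Q = [33 15; 15 19]
S = H·P̄·Hᵀ + R = [20 53; 53 172]
K = P̄·Hᵀ·S⁻¹ = [759/631 -465/631; -459/631 -53/631]
x' − x̄ = [6777/631, 4591/631] = K·y
y = (KᵀK)⁻¹·Kᵀ·(x' − x̄) = [-7, -26]
z = y + H·x̄ = [-7, -26] + [8, 25] = [1, -1]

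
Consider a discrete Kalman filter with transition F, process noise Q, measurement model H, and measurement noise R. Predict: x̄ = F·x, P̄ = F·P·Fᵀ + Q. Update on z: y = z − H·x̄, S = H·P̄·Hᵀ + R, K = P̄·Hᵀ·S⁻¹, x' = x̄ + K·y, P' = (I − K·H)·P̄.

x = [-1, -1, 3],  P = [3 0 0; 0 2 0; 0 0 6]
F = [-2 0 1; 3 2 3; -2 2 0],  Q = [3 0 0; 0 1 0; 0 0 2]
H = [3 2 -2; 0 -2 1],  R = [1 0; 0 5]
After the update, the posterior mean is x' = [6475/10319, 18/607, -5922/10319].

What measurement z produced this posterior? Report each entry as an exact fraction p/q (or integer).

z = [3, -1]

x̄ = F·x = [5, 4, 0]
P̄ = F·P·Fᵀ + Q = [21 0 12; 0 90 -10; 12 -10 22]
S = H·P̄·Hᵀ + R = [574 -428; -428 427]
K = P̄·Hᵀ·S⁻¹ = [7263/20638 3930/10319; 40/607 -230/607; 3010/30957 6062/30957]
x' − x̄ = [-45120/10319, -2410/607, -5922/10319] = K·y
y = (KᵀK)⁻¹·Kᵀ·(x' − x̄) = [-20, 7]
z = y + H·x̄ = [-20, 7] + [23, -8] = [3, -1]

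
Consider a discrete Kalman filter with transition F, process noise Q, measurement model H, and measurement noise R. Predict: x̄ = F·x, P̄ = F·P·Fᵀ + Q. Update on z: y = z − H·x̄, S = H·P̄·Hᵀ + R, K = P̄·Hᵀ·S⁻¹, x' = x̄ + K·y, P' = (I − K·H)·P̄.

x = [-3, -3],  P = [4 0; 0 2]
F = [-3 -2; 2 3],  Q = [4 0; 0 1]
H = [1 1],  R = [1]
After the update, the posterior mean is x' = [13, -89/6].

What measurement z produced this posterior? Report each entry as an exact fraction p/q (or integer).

x̄ = F·x = [15, -15]
P̄ = F·P·Fᵀ + Q = [48 -36; -36 35]
S = H·P̄·Hᵀ + R = [12]
K = P̄·Hᵀ·S⁻¹ = [1; -1/12]
x' − x̄ = [-2, 1/6] = K·y
y = (KᵀK)⁻¹·Kᵀ·(x' − x̄) = [-2]
z = y + H·x̄ = [-2] + [0] = [-2]

z = [-2]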